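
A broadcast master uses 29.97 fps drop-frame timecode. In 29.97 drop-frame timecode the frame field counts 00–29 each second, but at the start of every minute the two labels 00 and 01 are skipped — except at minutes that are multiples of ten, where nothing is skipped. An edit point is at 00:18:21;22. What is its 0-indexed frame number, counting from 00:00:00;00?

Complete 10-minute blocks: 1, each 17982 frames → 17982.
Remaining 8 whole minutes in the current block: 1800 + 7 × 1798 = 14386 frames.
Within the current minute: 21 × 30 + 22 − 2 = 650 (labels ;00/;01 skipped at this minute). Total = 17982 + 14386 + 650 = 33018.

33018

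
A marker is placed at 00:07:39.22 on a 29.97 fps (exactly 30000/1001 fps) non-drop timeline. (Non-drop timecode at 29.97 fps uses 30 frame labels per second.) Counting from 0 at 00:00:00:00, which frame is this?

13792

Total seconds to the label: (0 × 3600 + 7 × 60 + 39) = 459.
Frame index = 459 × 30 + 22 = 13792.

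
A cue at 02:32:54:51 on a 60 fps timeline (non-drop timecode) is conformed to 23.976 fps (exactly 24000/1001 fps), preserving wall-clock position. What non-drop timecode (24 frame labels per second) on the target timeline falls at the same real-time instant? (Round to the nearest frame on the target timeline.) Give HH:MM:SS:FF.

Source frame index: (2×3600 + 32×60 + 54) × 60 + 51 = 550491.
Real time: 550491 / (60) = 183497/20 s.
Target frame: (183497/20) × (24000/1001) = 220196400/1001 ≈ 219976.424 → 219976.
At 24 labels/s: frame 219976 → 02:32:45:16.

02:32:45:16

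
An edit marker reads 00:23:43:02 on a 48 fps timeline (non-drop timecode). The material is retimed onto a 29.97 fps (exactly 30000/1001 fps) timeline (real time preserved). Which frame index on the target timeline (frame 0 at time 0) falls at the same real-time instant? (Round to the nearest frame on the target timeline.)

Source frame index: (0×3600 + 23×60 + 43) × 48 + 2 = 68306.
Real time: 68306 / (48) = 34153/24 s.
Target frame: (34153/24) × (30000/1001) = 6098750/143 ≈ 42648.601 → 42649.

frame 42649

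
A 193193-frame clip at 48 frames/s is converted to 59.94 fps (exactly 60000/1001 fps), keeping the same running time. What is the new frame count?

241250 frames

Target frames = source frames × (target rate / source rate) = 193193 × (60000/1001)/(48) = 193193 × 1250/1001 = 241250.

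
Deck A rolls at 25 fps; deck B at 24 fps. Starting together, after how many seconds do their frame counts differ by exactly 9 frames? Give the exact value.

9 seconds

The gap grows by |24 − 25| = 1 frame per second.
Time for a 9-frame gap: 9 ÷ (1) = 9 s.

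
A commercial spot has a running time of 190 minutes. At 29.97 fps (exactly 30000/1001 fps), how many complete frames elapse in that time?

190 min = 11400 s.
Frames = 11400 × 30000/1001 = 342000000/1001 ≈ 341658.3417.
Complete frames: 341658.

341658 frames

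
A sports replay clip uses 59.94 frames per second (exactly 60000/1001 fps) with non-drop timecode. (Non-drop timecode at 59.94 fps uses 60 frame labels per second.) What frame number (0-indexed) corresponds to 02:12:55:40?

frame 478540

Total seconds to the label: (2 × 3600 + 12 × 60 + 55) = 7975.
Frame index = 7975 × 60 + 40 = 478540.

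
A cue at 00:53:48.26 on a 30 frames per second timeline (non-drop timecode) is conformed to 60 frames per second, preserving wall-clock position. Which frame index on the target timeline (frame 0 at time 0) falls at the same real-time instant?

frame 193732

Source frame index: (0×3600 + 53×60 + 48) × 30 + 26 = 96866.
Real time: 96866 / (30) = 48433/15 s.
Target frame: (48433/15) × (60) = 193732.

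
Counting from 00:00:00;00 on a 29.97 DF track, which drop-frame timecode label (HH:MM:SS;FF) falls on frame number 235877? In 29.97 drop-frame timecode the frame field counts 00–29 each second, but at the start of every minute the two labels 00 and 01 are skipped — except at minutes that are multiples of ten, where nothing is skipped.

02:11:10;13

Ten DF minutes hold 17982 frames, so frame 235877 lies in block 13 (frames 233766–251747) with 2111 frames into that block.
The block's first minute is 1800 frames and the rest 1798 each; 2111 frames reaches minute 1, so 13 × 18 + 1 × 2 = 236 labels have been skipped so far.
Adding those back, label number 235877 + 236 = 236113 at 30 labels/s is 7870 s + 13 f = 2 h 11 min 10 s frame 13, i.e. 02:11:10;13.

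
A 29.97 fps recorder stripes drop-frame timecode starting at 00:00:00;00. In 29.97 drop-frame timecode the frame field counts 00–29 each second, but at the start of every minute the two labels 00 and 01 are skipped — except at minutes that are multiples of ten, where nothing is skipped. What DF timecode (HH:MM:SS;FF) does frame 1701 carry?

Each 10-minute DF block holds 10 × 60 × 30 − 9 × 2 = 17982 frames. 1701 ÷ 17982 → 0 full blocks, remainder 1701.
Within the partial block the first minute is 1800 frames and each further minute 1798, so 0 further minute boundaries passed. Total skipped labels = 18 × 0 + 2 × 0 = 0.
Non-drop label index = 1701 + 0 = 1701; at 30 labels/s that is 00:00:56:21, i.e. DF 00:00:56;21.

00:00:56;21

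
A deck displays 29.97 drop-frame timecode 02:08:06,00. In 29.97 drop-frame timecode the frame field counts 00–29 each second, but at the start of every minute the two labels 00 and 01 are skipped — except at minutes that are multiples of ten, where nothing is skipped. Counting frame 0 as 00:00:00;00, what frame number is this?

230348

Complete 10-minute blocks: 12, each 17982 frames → 215784.
Remaining 8 whole minutes in the current block: 1800 + 7 × 1798 = 14386 frames.
Within the current minute: 6 × 30 + 0 − 2 = 178 (labels ;00/;01 skipped at this minute). Total = 215784 + 14386 + 178 = 230348.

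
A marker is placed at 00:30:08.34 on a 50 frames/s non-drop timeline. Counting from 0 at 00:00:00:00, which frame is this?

90434

Total seconds to the label: (0 × 3600 + 30 × 60 + 8) = 1808.
Frame index = 1808 × 50 + 34 = 90434.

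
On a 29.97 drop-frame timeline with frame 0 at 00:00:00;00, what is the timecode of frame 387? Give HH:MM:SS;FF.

00:00:12;27

Ten DF minutes hold 17982 frames, so frame 387 lies in block 0 (frames 0–17981) with 387 frames into that block.
The block's first minute is 1800 frames and the rest 1798 each; 387 frames reaches minute 0, so 0 × 18 + 0 × 2 = 0 labels have been skipped so far.
Adding those back, label number 387 + 0 = 387 at 30 labels/s is 12 s + 27 f = 0 h 0 min 12 s frame 27, i.e. 00:00:12;27.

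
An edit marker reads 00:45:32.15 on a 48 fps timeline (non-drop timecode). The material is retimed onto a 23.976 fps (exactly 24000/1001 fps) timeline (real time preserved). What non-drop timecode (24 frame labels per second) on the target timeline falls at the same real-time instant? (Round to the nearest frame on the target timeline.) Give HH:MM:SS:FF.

Source frame index: (0×3600 + 45×60 + 32) × 48 + 15 = 131151.
Real time: 131151 / (48) = 43717/16 s.
Target frame: (43717/16) × (24000/1001) = 65575500/1001 ≈ 65509.990 → 65510.
At 24 labels/s: frame 65510 → 00:45:29:14.

00:45:29:14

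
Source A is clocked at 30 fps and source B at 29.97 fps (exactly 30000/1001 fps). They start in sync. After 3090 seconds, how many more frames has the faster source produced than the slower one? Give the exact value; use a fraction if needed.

A emits 30 × 3090 = 92700 frames; B emits 30000/1001 × 3090 = 92700000/1001.
Difference = 92700/1001 frames (≈ 92.6074); B is behind A.

92700/1001 frames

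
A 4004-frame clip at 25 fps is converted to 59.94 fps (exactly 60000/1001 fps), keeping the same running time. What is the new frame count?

9600 frames

Target frames = source frames × (target rate / source rate) = 4004 × (60000/1001)/(25) = 4004 × 2400/1001 = 9600.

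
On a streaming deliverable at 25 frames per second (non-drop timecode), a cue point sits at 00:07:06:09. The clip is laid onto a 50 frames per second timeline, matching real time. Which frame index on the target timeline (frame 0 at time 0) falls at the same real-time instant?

Source frame index: (0×3600 + 7×60 + 6) × 25 + 9 = 10659.
Real time: 10659 / (25) = 10659/25 s.
Target frame: (10659/25) × (50) = 21318.

frame 21318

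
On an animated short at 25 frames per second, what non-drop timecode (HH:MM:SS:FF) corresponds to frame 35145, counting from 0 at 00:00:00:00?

35145 ÷ 25 = 1405 full seconds, remainder 20 frames.
1405 s = 0 h 23 min 25 s.
Timecode: 00:23:25:20.

00:23:25:20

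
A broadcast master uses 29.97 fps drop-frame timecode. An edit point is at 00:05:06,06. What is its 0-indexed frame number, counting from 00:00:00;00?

Complete 10-minute blocks: 0, each 17982 frames → 0.
Remaining 5 whole minutes in the current block: 1800 + 4 × 1798 = 8992 frames.
Within the current minute: 6 × 30 + 6 − 2 = 184 (labels ;00/;01 skipped at this minute). Total = 0 + 8992 + 184 = 9176.

9176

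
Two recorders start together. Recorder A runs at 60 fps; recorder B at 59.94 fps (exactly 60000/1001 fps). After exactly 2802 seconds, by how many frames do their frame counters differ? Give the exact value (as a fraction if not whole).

168120/1001 frames

A emits 60 × 2802 = 168120 frames; B emits 60000/1001 × 2802 = 168120000/1001.
Difference = 168120/1001 frames (≈ 167.9520); B is behind A.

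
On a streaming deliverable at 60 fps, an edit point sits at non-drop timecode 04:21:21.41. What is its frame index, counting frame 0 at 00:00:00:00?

940901

Total seconds to the label: (4 × 3600 + 21 × 60 + 21) = 15681.
Frame index = 15681 × 60 + 41 = 940901.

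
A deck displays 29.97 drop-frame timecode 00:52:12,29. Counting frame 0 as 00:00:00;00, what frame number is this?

As if non-drop at 30 labels/s: (0 × 3600 + 52 × 60 + 12) × 30 + 29 = 93989.
Minute boundaries passed: 52; those not divisible by 10: 52 − 5 = 47; dropped labels = 2 × 47 = 94.
Actual frame index = 93989 − 94 = 93895.

93895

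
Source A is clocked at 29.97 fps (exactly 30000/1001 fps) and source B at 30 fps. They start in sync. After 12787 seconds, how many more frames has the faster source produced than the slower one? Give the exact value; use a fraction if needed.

383610/1001 frames

A emits 30000/1001 × 12787 = 383610000/1001 frames; B emits 30 × 12787 = 383610.
Difference = 383610/1001 frames (≈ 383.2268); B is ahead of A.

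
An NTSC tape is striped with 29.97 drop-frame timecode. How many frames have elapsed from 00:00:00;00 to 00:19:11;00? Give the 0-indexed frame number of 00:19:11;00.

34494

Complete 10-minute blocks: 1, each 17982 frames → 17982.
Remaining 9 whole minutes in the current block: 1800 + 8 × 1798 = 16184 frames.
Within the current minute: 11 × 30 + 0 − 2 = 328 (labels ;00/;01 skipped at this minute). Total = 17982 + 16184 + 328 = 34494.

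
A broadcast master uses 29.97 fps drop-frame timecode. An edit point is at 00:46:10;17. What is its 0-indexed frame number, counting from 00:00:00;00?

83033

As if non-drop at 30 labels/s: (0 × 3600 + 46 × 60 + 10) × 30 + 17 = 83117.
Minute boundaries passed: 46; those not divisible by 10: 46 − 4 = 42; dropped labels = 2 × 42 = 84.
Actual frame index = 83117 − 84 = 83033.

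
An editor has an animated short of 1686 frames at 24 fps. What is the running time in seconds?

Running time = 1686 / (24) = 70.25 s.

70.25 seconds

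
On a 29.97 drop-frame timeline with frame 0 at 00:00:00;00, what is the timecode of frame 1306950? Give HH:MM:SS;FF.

Each 10-minute DF block holds 10 × 60 × 30 − 9 × 2 = 17982 frames. 1306950 ÷ 17982 → 72 full blocks, remainder 12246.
Within the partial block the first minute is 1800 frames and each further minute 1798, so 6 further minute boundaries passed. Total skipped labels = 18 × 72 + 2 × 6 = 1308.
Non-drop label index = 1306950 + 1308 = 1308258; at 30 labels/s that is 12:06:48:18, i.e. DF 12:06:48;18.

12:06:48;18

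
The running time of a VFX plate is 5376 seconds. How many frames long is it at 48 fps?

Frames = 5376 × 48 = 258048.

258048 frames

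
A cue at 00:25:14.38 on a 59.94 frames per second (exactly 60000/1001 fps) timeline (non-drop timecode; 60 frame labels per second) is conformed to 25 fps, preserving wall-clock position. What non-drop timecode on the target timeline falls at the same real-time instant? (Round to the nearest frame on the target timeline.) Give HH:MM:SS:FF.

Source frame index: (0×3600 + 25×60 + 14) × 60 + 38 = 90878.
Real time: 90878 / (60000/1001) = 45484439/30000 s.
Target frame: (45484439/30000) × (25) = 45484439/1200 ≈ 37903.699 → 37904.
At 25 labels/s: frame 37904 → 00:25:16:04.

00:25:16:04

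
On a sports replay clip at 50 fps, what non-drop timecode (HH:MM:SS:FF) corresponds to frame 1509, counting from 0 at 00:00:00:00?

1509 ÷ 50 = 30 full seconds, remainder 9 frames.
30 s = 0 h 0 min 30 s.
Timecode: 00:00:30:09.

00:00:30:09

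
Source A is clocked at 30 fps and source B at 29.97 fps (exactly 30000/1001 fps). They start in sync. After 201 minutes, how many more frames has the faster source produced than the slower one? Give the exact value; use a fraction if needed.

361800/1001 frames

201 min = 12060 s.
A emits 30 × 12060 = 361800 frames; B emits 30000/1001 × 12060 = 361800000/1001.
Difference = 361800/1001 frames (≈ 361.4386); B is behind A.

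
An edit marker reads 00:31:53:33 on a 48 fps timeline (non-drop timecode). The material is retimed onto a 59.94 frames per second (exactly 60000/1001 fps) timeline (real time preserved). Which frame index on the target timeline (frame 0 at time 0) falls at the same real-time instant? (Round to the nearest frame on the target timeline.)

frame 114707

Source frame index: (0×3600 + 31×60 + 53) × 48 + 33 = 91857.
Real time: 91857 / (48) = 30619/16 s.
Target frame: (30619/16) × (60000/1001) = 114821250/1001 ≈ 114706.543 → 114707.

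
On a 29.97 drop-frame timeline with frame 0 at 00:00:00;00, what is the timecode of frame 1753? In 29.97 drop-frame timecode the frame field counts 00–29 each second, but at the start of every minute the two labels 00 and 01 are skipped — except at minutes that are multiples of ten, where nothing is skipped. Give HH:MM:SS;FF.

00:00:58;13

Each 10-minute DF block holds 10 × 60 × 30 − 9 × 2 = 17982 frames. 1753 ÷ 17982 → 0 full blocks, remainder 1753.
Within the partial block the first minute is 1800 frames and each further minute 1798, so 0 further minute boundaries passed. Total skipped labels = 18 × 0 + 2 × 0 = 0.
Non-drop label index = 1753 + 0 = 1753; at 30 labels/s that is 00:00:58:13, i.e. DF 00:00:58;13.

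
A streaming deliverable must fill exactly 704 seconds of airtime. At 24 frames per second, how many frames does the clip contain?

Frames = 704 × 24 = 16896.

16896 frames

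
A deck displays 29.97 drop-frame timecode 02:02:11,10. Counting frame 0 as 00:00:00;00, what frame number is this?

As if non-drop at 30 labels/s: (2 × 3600 + 2 × 60 + 11) × 30 + 10 = 219940.
Minute boundaries passed: 122; those not divisible by 10: 122 − 12 = 110; dropped labels = 2 × 110 = 220.
Actual frame index = 219940 − 220 = 219720.

219720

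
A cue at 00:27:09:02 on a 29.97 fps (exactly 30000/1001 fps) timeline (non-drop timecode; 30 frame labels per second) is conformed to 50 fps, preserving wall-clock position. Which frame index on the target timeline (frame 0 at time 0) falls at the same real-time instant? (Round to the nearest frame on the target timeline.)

Source frame index: (0×3600 + 27×60 + 9) × 30 + 2 = 48872.
Real time: 48872 / (30000/1001) = 6115109/3750 s.
Target frame: (6115109/3750) × (50) = 6115109/75 ≈ 81534.787 → 81535.

frame 81535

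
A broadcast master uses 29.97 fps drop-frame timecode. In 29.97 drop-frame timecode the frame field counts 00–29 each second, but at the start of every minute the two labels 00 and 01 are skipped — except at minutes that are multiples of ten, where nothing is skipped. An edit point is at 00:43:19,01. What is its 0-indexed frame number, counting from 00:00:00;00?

As if non-drop at 30 labels/s: (0 × 3600 + 43 × 60 + 19) × 30 + 1 = 77971.
Minute boundaries passed: 43; those not divisible by 10: 43 − 4 = 39; dropped labels = 2 × 39 = 78.
Actual frame index = 77971 − 78 = 77893.

77893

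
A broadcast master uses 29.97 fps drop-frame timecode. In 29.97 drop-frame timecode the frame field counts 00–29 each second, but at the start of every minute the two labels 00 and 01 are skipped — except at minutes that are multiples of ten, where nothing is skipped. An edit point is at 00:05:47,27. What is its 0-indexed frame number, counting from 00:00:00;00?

10427

As if non-drop at 30 labels/s: (0 × 3600 + 5 × 60 + 47) × 30 + 27 = 10437.
Minute boundaries passed: 5; those not divisible by 10: 5 − 0 = 5; dropped labels = 2 × 5 = 10.
Actual frame index = 10437 − 10 = 10427.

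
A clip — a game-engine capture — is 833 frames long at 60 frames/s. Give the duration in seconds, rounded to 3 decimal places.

Running time = 833 × 1/60 = 833/60 s ≈ 13.883 s.

13.883 seconds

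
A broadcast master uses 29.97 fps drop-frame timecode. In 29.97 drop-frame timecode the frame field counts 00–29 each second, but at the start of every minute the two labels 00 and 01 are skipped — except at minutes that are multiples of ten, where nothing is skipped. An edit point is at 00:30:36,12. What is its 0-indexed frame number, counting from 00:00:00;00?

55038

Complete 10-minute blocks: 3, each 17982 frames → 53946.
Remaining 0 whole minutes in the current block: 0 frames.
Within the current minute: 36 × 30 + 12 = 1092. Total = 53946 + 0 + 1092 = 55038.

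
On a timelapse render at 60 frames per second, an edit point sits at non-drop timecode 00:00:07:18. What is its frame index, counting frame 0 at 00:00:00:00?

438

Total seconds to the label: (0 × 3600 + 0 × 60 + 7) = 7.
Frame index = 7 × 60 + 18 = 438.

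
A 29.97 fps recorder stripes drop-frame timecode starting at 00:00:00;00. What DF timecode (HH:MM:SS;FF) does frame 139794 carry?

Each 10-minute DF block holds 10 × 60 × 30 − 9 × 2 = 17982 frames. 139794 ÷ 17982 → 7 full blocks, remainder 13920.
Within the partial block the first minute is 1800 frames and each further minute 1798, so 7 further minute boundaries passed. Total skipped labels = 18 × 7 + 2 × 7 = 140.
Non-drop label index = 139794 + 140 = 139934; at 30 labels/s that is 01:17:44:14, i.e. DF 01:17:44;14.

01:17:44;14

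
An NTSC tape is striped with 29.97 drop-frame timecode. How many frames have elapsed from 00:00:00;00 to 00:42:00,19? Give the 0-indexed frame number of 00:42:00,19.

75543

Complete 10-minute blocks: 4, each 17982 frames → 71928.
Remaining 2 whole minutes in the current block: 1800 + 1 × 1798 = 3598 frames.
Within the current minute: 0 × 30 + 19 − 2 = 17 (labels ;00/;01 skipped at this minute). Total = 71928 + 3598 + 17 = 75543.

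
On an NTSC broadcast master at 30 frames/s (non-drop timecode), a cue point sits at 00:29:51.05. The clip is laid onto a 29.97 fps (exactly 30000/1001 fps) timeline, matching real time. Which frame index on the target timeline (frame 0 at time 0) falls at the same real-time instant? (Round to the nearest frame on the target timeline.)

Source frame index: (0×3600 + 29×60 + 51) × 30 + 5 = 53735.
Real time: 53735 / (30) = 10747/6 s.
Target frame: (10747/6) × (30000/1001) = 4885000/91 ≈ 53681.319 → 53681.

frame 53681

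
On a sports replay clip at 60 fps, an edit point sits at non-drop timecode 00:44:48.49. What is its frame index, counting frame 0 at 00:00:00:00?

161329

Total seconds to the label: (0 × 3600 + 44 × 60 + 48) = 2688.
Frame index = 2688 × 60 + 49 = 161329.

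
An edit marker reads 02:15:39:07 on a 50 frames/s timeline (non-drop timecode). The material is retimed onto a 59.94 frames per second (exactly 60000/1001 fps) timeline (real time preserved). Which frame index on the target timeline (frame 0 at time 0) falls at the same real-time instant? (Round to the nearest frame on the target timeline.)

Source frame index: (2×3600 + 15×60 + 39) × 50 + 7 = 406957.
Real time: 406957 / (50) = 406957/50 s.
Target frame: (406957/50) × (60000/1001) = 488348400/1001 ≈ 487860.539 → 487861.

frame 487861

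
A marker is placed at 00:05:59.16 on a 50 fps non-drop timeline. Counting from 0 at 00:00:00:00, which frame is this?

Total seconds to the label: (0 × 3600 + 5 × 60 + 59) = 359.
Frame index = 359 × 50 + 16 = 17966.

frame 17966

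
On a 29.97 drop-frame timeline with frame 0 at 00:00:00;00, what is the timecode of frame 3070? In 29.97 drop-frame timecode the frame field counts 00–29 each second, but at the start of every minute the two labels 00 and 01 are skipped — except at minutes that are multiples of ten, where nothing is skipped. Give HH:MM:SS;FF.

00:01:42;12

Each 10-minute DF block holds 10 × 60 × 30 − 9 × 2 = 17982 frames. 3070 ÷ 17982 → 0 full blocks, remainder 3070.
Within the partial block the first minute is 1800 frames and each further minute 1798, so 1 further minute boundary passed. Total skipped labels = 18 × 0 + 2 × 1 = 2.
Non-drop label index = 3070 + 2 = 3072; at 30 labels/s that is 00:01:42:12, i.e. DF 00:01:42;12.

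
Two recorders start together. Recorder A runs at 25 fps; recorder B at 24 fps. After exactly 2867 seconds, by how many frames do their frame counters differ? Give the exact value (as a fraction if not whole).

2867 frames

A emits 25 × 2867 = 71675 frames; B emits 24 × 2867 = 68808.
Difference = 2867 frames; B is behind A.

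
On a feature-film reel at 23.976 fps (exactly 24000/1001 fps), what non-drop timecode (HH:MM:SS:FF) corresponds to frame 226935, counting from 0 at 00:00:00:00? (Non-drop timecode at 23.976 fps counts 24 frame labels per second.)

226935 ÷ 24 = 9455 full seconds, remainder 15 frames.
9455 s = 2 h 37 min 35 s.
Timecode: 02:37:35:15.

02:37:35:15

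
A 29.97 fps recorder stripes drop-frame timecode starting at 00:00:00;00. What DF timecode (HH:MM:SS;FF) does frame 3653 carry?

Ten DF minutes hold 17982 frames, so frame 3653 lies in block 0 (frames 0–17981) with 3653 frames into that block.
The block's first minute is 1800 frames and the rest 1798 each; 3653 frames reaches minute 2, so 0 × 18 + 2 × 2 = 4 labels have been skipped so far.
Adding those back, label number 3653 + 4 = 3657 at 30 labels/s is 121 s + 27 f = 0 h 2 min 1 s frame 27, i.e. 00:02:01;27.

00:02:01;27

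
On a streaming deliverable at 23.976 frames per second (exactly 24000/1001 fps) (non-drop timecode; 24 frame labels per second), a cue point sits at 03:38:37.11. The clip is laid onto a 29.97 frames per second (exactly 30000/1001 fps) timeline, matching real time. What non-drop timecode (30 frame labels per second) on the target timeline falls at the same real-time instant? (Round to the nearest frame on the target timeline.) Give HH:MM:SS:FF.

Source frame index: (3×3600 + 38×60 + 37) × 24 + 11 = 314819.
Real time: 314819 / (24000/1001) = 315133819/24000 s.
Target frame: (315133819/24000) × (30000/1001) = 1574095/4 ≈ 393523.750 → 393524.
At 30 labels/s: frame 393524 → 03:38:37:14.

03:38:37:14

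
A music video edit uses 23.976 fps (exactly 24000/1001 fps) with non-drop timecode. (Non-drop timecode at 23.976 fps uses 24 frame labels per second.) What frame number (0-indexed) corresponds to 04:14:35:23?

Total seconds to the label: (4 × 3600 + 14 × 60 + 35) = 15275.
Frame index = 15275 × 24 + 23 = 366623.

366623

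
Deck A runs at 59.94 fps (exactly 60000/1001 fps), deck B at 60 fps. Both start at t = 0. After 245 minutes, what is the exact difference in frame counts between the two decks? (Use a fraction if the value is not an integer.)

245 min = 14700 s.
A emits 60000/1001 × 14700 = 126000000/143 frames; B emits 60 × 14700 = 882000.
Difference = 126000/143 frames (≈ 881.1189); B is ahead of A.

126000/143 frames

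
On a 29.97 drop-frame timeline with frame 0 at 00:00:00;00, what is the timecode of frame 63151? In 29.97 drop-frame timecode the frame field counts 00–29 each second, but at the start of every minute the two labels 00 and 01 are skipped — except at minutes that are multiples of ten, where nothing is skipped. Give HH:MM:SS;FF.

00:35:07;05

Ten DF minutes hold 17982 frames, so frame 63151 lies in block 3 (frames 53946–71927) with 9205 frames into that block.
The block's first minute is 1800 frames and the rest 1798 each; 9205 frames reaches minute 5, so 3 × 18 + 5 × 2 = 64 labels have been skipped so far.
Adding those back, label number 63151 + 64 = 63215 at 30 labels/s is 2107 s + 5 f = 0 h 35 min 7 s frame 5, i.e. 00:35:07;05.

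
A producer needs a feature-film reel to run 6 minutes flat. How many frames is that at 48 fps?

6 min = 360 s.
Frames = 360 × 48 = 17280.

17280 frames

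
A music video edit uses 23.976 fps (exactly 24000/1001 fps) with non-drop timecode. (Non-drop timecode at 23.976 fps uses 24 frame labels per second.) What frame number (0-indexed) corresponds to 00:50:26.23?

72647

Total seconds to the label: (0 × 3600 + 50 × 60 + 26) = 3026.
Frame index = 3026 × 24 + 23 = 72647.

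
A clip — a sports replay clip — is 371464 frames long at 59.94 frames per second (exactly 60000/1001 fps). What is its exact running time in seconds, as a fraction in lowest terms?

Running time = 371464 ÷ (60000/1001) = 371464 × 1001/60000 = 46479433/7500 s.

46479433/7500 seconds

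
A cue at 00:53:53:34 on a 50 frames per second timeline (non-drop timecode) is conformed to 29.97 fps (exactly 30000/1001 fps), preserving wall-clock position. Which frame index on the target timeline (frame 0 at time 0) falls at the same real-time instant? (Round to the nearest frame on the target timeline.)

Source frame index: (0×3600 + 53×60 + 53) × 50 + 34 = 161684.
Real time: 161684 / (50) = 80842/25 s.
Target frame: (80842/25) × (30000/1001) = 97010400/1001 ≈ 96913.487 → 96913.

frame 96913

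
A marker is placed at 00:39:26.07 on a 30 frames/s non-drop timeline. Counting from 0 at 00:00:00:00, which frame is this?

Total seconds to the label: (0 × 3600 + 39 × 60 + 26) = 2366.
Frame index = 2366 × 30 + 7 = 70987.

70987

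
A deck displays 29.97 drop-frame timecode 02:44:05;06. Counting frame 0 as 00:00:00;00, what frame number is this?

Complete 10-minute blocks: 16, each 17982 frames → 287712.
Remaining 4 whole minutes in the current block: 1800 + 3 × 1798 = 7194 frames.
Within the current minute: 5 × 30 + 6 − 2 = 154 (labels ;00/;01 skipped at this minute). Total = 287712 + 7194 + 154 = 295060.

295060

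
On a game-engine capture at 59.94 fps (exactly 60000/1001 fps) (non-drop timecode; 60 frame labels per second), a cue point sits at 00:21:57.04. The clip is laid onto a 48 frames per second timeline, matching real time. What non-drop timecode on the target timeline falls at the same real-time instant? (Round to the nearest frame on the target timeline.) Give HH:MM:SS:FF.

00:21:58:18

Source frame index: (0×3600 + 21×60 + 57) × 60 + 4 = 79024.
Real time: 79024 / (60000/1001) = 4943939/3750 s.
Target frame: (4943939/3750) × (48) = 39551512/625 ≈ 63282.419 → 63282.
At 48 labels/s: frame 63282 → 00:21:58:18.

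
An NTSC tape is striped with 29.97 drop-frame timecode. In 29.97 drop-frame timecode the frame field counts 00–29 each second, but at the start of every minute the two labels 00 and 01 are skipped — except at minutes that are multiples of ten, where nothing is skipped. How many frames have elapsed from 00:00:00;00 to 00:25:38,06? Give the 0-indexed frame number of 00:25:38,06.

46100

As if non-drop at 30 labels/s: (0 × 3600 + 25 × 60 + 38) × 30 + 6 = 46146.
Minute boundaries passed: 25; those not divisible by 10: 25 − 2 = 23; dropped labels = 2 × 23 = 46.
Actual frame index = 46146 − 46 = 46100.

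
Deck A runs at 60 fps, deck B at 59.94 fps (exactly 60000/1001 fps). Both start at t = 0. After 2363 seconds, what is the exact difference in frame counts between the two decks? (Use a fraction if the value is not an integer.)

A emits 60 × 2363 = 141780 frames; B emits 60000/1001 × 2363 = 141780000/1001.
Difference = 141780/1001 frames (≈ 141.6384); B is behind A.

141780/1001 frames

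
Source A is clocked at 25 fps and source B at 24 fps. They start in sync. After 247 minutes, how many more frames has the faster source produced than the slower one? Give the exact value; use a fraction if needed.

14820 frames

247 min = 14820 s.
A emits 25 × 14820 = 370500 frames; B emits 24 × 14820 = 355680.
Difference = 14820 frames; B is behind A.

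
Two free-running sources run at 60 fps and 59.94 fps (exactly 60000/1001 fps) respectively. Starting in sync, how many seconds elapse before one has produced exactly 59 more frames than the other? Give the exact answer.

The gap grows by |60000/1001 − 60| = 60/1001 frames per second.
Time for a 59-frame gap: 59 ÷ (60/1001) = 59059/60 s.

59059/60 seconds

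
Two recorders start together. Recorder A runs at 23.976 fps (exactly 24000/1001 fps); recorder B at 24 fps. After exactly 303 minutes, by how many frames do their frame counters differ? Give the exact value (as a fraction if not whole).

436320/1001 frames

303 min = 18180 s.
A emits 24000/1001 × 18180 = 436320000/1001 frames; B emits 24 × 18180 = 436320.
Difference = 436320/1001 frames (≈ 435.8841); B is ahead of A.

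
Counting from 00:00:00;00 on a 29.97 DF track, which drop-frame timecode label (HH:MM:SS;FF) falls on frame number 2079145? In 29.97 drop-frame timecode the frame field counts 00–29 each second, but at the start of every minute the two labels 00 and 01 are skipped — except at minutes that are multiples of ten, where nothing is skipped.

Each 10-minute DF block holds 10 × 60 × 30 − 9 × 2 = 17982 frames. 2079145 ÷ 17982 → 115 full blocks, remainder 11215.
Within the partial block the first minute is 1800 frames and each further minute 1798, so 6 further minute boundaries passed. Total skipped labels = 18 × 115 + 2 × 6 = 2082.
Non-drop label index = 2079145 + 2082 = 2081227; at 30 labels/s that is 19:16:14:07, i.e. DF 19:16:14;07.

19:16:14;07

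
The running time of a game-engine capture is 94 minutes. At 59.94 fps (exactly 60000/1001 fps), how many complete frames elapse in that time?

94 min = 5640 s.
Frames = 5640 × 60000/1001 = 338400000/1001 ≈ 338061.9381.
Complete frames: 338061.

338061 frames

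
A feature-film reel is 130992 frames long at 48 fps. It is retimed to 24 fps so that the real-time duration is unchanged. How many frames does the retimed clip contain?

Target frames = source frames × (target rate / source rate) = 130992 × (24)/(48) = 130992 × 1/2 = 65496.

65496 frames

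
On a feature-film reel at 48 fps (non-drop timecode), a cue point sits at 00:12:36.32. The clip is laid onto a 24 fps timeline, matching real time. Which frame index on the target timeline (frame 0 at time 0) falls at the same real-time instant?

frame 18160

Source frame index: (0×3600 + 12×60 + 36) × 48 + 32 = 36320.
Real time: 36320 / (48) = 2270/3 s.
Target frame: (2270/3) × (24) = 18160.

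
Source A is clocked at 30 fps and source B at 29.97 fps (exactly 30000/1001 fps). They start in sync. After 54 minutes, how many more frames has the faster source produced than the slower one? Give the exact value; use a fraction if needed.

97200/1001 frames

54 min = 3240 s.
A emits 30 × 3240 = 97200 frames; B emits 30000/1001 × 3240 = 97200000/1001.
Difference = 97200/1001 frames (≈ 97.1029); B is behind A.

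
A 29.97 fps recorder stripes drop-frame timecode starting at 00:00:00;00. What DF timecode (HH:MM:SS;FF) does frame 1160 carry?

00:00:38;20

Ten DF minutes hold 17982 frames, so frame 1160 lies in block 0 (frames 0–17981) with 1160 frames into that block.
The block's first minute is 1800 frames and the rest 1798 each; 1160 frames reaches minute 0, so 0 × 18 + 0 × 2 = 0 labels have been skipped so far.
Adding those back, label number 1160 + 0 = 1160 at 30 labels/s is 38 s + 20 f = 0 h 0 min 38 s frame 20, i.e. 00:00:38;20.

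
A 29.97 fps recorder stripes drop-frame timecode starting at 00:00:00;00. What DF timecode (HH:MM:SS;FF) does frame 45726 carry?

00:25:25;22

Each 10-minute DF block holds 10 × 60 × 30 − 9 × 2 = 17982 frames. 45726 ÷ 17982 → 2 full blocks, remainder 9762.
Within the partial block the first minute is 1800 frames and each further minute 1798, so 5 further minute boundaries passed. Total skipped labels = 18 × 2 + 2 × 5 = 46.
Non-drop label index = 45726 + 46 = 45772; at 30 labels/s that is 00:25:25:22, i.e. DF 00:25:25;22.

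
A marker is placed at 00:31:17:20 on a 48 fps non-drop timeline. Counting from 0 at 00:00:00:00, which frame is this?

Total seconds to the label: (0 × 3600 + 31 × 60 + 17) = 1877.
Frame index = 1877 × 48 + 20 = 90116.

frame 90116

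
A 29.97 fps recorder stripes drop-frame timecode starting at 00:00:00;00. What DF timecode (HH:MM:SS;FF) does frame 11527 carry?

00:06:24;19

Ten DF minutes hold 17982 frames, so frame 11527 lies in block 0 (frames 0–17981) with 11527 frames into that block.
The block's first minute is 1800 frames and the rest 1798 each; 11527 frames reaches minute 6, so 0 × 18 + 6 × 2 = 12 labels have been skipped so far.
Adding those back, label number 11527 + 12 = 11539 at 30 labels/s is 384 s + 19 f = 0 h 6 min 24 s frame 19, i.e. 00:06:24;19.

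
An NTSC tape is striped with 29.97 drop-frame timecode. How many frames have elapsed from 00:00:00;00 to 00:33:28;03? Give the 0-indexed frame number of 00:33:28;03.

Complete 10-minute blocks: 3, each 17982 frames → 53946.
Remaining 3 whole minutes in the current block: 1800 + 2 × 1798 = 5396 frames.
Within the current minute: 28 × 30 + 3 − 2 = 841 (labels ;00/;01 skipped at this minute). Total = 53946 + 5396 + 841 = 60183.

60183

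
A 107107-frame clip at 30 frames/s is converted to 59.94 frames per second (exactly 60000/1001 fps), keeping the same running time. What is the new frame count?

Target frames = source frames × (target rate / source rate) = 107107 × (60000/1001)/(30) = 107107 × 2000/1001 = 214000.

214000 frames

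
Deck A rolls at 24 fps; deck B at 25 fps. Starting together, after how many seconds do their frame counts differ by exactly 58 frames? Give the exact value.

The gap grows by |25 − 24| = 1 frame per second.
Time for a 58-frame gap: 58 ÷ (1) = 58 s.

58 seconds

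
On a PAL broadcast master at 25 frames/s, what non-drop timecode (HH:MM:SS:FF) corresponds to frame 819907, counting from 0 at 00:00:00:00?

09:06:36:07

819907 ÷ 25 = 32796 full seconds, remainder 7 frames.
32796 s = 9 h 6 min 36 s.
Timecode: 09:06:36:07.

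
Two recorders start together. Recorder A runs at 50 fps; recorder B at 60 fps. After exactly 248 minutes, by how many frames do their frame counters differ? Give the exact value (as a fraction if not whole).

248 min = 14880 s.
A emits 50 × 14880 = 744000 frames; B emits 60 × 14880 = 892800.
Difference = 148800 frames; B is ahead of A.

148800 frames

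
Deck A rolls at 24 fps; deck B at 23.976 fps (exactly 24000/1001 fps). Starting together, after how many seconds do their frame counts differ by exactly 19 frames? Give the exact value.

19019/24 seconds

The gap grows by |24000/1001 − 24| = 24/1001 frames per second.
Time for a 19-frame gap: 19 ÷ (24/1001) = 19019/24 s.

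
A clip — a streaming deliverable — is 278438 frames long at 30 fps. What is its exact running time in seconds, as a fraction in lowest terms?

Running time = 278438 ÷ (30) = 278438 × 1/30 = 139219/15 s.

139219/15 seconds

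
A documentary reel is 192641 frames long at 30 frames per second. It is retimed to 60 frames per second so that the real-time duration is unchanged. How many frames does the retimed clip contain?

385282 frames

Target frames = source frames × (target rate / source rate) = 192641 × (60)/(30) = 192641 × 2 = 385282.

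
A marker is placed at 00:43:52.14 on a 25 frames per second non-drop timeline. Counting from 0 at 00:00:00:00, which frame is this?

frame 65814

Total seconds to the label: (0 × 3600 + 43 × 60 + 52) = 2632.
Frame index = 2632 × 25 + 14 = 65814.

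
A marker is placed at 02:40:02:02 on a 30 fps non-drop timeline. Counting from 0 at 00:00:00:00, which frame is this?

288062

Total seconds to the label: (2 × 3600 + 40 × 60 + 2) = 9602.
Frame index = 9602 × 30 + 2 = 288062.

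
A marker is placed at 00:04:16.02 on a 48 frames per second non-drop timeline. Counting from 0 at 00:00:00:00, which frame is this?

frame 12290

Total seconds to the label: (0 × 3600 + 4 × 60 + 16) = 256.
Frame index = 256 × 48 + 2 = 12290.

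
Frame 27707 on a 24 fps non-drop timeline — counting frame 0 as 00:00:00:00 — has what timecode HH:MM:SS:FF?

27707 ÷ 24 = 1154 full seconds, remainder 11 frames.
1154 s = 0 h 19 min 14 s.
Timecode: 00:19:14:11.

00:19:14:11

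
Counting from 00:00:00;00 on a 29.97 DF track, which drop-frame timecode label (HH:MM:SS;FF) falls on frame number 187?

00:00:06;07

Each 10-minute DF block holds 10 × 60 × 30 − 9 × 2 = 17982 frames. 187 ÷ 17982 → 0 full blocks, remainder 187.
Within the partial block the first minute is 1800 frames and each further minute 1798, so 0 further minute boundaries passed. Total skipped labels = 18 × 0 + 2 × 0 = 0.
Non-drop label index = 187 + 0 = 187; at 30 labels/s that is 00:00:06:07, i.e. DF 00:00:06;07.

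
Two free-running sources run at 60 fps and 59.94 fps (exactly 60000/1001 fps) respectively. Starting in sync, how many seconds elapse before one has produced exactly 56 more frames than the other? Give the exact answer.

14014/15 seconds

The gap grows by |60000/1001 − 60| = 60/1001 frames per second.
Time for a 56-frame gap: 56 ÷ (60/1001) = 14014/15 s.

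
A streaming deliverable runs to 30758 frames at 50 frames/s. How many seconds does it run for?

615.16 seconds

Running time = 30758 / (50) = 615.16 s.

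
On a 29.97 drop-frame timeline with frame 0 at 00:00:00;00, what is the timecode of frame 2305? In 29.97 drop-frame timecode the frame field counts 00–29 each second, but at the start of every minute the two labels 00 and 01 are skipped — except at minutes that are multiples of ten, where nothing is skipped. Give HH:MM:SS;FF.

00:01:16;27

Each 10-minute DF block holds 10 × 60 × 30 − 9 × 2 = 17982 frames. 2305 ÷ 17982 → 0 full blocks, remainder 2305.
Within the partial block the first minute is 1800 frames and each further minute 1798, so 1 further minute boundary passed. Total skipped labels = 18 × 0 + 2 × 1 = 2.
Non-drop label index = 2305 + 2 = 2307; at 30 labels/s that is 00:01:16:27, i.e. DF 00:01:16;27.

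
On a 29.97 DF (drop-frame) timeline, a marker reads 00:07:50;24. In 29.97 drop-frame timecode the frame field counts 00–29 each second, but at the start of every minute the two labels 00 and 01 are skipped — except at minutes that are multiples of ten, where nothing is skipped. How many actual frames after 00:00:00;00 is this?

As if non-drop at 30 labels/s: (0 × 3600 + 7 × 60 + 50) × 30 + 24 = 14124.
Minute boundaries passed: 7; those not divisible by 10: 7 − 0 = 7; dropped labels = 2 × 7 = 14.
Actual frame index = 14124 − 14 = 14110.

14110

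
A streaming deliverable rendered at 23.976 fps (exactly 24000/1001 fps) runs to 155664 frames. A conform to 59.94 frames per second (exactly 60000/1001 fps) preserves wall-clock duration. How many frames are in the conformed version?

389160 frames

Target frames = source frames × (target rate / source rate) = 155664 × (60000/1001)/(24000/1001) = 155664 × 5/2 = 389160.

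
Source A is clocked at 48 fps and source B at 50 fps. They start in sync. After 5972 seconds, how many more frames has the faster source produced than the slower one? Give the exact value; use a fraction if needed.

A emits 48 × 5972 = 286656 frames; B emits 50 × 5972 = 298600.
Difference = 11944 frames; B is ahead of A.

11944 frames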